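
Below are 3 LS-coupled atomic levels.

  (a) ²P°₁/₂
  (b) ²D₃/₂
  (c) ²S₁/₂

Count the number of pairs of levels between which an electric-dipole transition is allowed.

(a)–(b): allowed.
(a)–(c): allowed.
(b)–(c): forbidden (parity, ΔL).
Allowed pairs: 2 of 3.

2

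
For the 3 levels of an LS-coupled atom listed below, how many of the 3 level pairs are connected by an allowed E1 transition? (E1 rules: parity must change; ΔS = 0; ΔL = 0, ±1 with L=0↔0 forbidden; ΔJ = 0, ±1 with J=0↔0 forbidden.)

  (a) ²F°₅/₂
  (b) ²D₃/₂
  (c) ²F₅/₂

2

(a)–(b): allowed.
(a)–(c): allowed.
(b)–(c): forbidden (parity).
Allowed pairs: 2 of 3.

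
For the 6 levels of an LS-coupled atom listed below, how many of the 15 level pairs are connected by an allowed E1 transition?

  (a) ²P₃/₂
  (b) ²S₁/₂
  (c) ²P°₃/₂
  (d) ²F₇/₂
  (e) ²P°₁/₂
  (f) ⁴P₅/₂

(a)–(b): forbidden (parity).
(a)–(c): allowed.
(a)–(d): forbidden (parity, ΔL, ΔJ).
(a)–(e): allowed.
(a)–(f): forbidden (parity, ΔS).
(b)–(c): allowed.
(b)–(d): forbidden (parity, ΔL, ΔJ).
(b)–(e): allowed.
(b)–(f): forbidden (parity, ΔS, ΔJ).
(c)–(d): forbidden (ΔL, ΔJ).
(c)–(e): forbidden (parity).
(c)–(f): forbidden (ΔS).
(d)–(e): forbidden (ΔL, ΔJ).
(d)–(f): forbidden (parity, ΔS, ΔL).
(e)–(f): forbidden (ΔS, ΔJ).
Allowed pairs: 4 of 15.

4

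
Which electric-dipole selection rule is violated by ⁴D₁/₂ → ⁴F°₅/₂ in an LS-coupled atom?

the ΔJ = 0, ±1 rule

Initial level: S=3/2, L=2, J=1/2, parity even. Final level: S=3/2, L=3, J=5/2, parity odd.
Parity must change: even → odd — satisfied.
ΔS = 0: S: 3/2 → 3/2 — satisfied.
ΔL = 0, ±1 (not L=0↔0): L: 2 → 3, ΔL = +1 — satisfied.
ΔJ = 0, ±1 (not J=0↔0): J: 1/2 → 5/2, ΔJ = +2 — violated.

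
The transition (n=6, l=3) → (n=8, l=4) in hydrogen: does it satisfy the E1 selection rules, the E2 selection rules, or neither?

E1

Δl = 4 − 3 = +1; l_i + l_f = 7.
E1 (Δl = ±1): satisfied.
E2 (Δl = 0,±2, l_i+l_f ≥ 2): not satisfied.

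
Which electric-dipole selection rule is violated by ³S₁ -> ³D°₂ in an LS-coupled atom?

the ΔL = 0, ±1 rule

Parity must change: even → odd — ok.
ΔS = 0: S: 1 → 1 — ok.
ΔL = 0, ±1 (not L=0↔0): L: 0 → 2, ΔL = +2 — fails.
ΔJ = 0, ±1 (not J=0↔0): J: 1 → 2, ΔJ = +1 — ok.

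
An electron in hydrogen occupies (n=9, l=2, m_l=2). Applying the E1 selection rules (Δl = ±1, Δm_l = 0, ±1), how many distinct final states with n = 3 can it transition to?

E1 requires Δl = ±1, so l_f ∈ {1, 3}; with 0 ≤ l_f ≤ n_f−1 = 2, the allowed l_f values are {1}.
For l_f = 1: m_f ∈ {m_i−1, m_i, m_i+1} ∩ [−1, 1] = {1} → 1 state.
Total: 1.

1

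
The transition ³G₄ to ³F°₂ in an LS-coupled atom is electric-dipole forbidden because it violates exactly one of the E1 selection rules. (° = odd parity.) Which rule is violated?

the ΔJ = 0, ±1 rule

Initial level: S=1, L=4, J=4, parity even. Final level: S=1, L=3, J=2, parity odd.
Parity must change: even → odd — ok.
ΔS = 0: S: 1 → 1 — ok.
ΔL = 0, ±1 (not L=0↔0): L: 4 → 3, ΔL = -1 — ok.
ΔJ = 0, ±1 (not J=0↔0): J: 4 → 2, ΔJ = -2 — fails.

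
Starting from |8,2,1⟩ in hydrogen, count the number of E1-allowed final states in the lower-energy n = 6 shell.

E1 requires Δl = ±1, so l_f ∈ {1, 3}; with 0 ≤ l_f ≤ n_f−1 = 5, the allowed l_f values are {1, 3}.
For l_f = 1: m_f ∈ {m_i−1, m_i, m_i+1} ∩ [−1, 1] = {0, 1} → 2 states.
For l_f = 3: m_f ∈ {m_i−1, m_i, m_i+1} ∩ [−3, 3] = {0, 1, 2} → 3 states.
Total: 5.

5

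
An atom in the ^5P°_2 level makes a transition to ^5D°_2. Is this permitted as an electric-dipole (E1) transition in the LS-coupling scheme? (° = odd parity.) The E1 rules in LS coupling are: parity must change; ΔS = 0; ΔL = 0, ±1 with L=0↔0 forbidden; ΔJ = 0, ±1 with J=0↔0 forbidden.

forbidden

Parity must change: odd → odd — fails.
ΔS = 0: S: 2 → 2 — passes.
ΔL = 0, ±1 (not L=0↔0): L: 1 → 2, ΔL = +1 — passes.
ΔJ = 0, ±1 (not J=0↔0): J: 2 → 2, ΔJ = +0 — passes.
Rule(s) violated: parity.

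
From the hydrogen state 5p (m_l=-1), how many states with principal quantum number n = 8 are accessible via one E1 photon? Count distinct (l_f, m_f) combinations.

4

E1 requires Δl = ±1, so l_f ∈ {0, 2}; with 0 ≤ l_f ≤ n_f−1 = 7, the allowed l_f values are {0, 2}.
For l_f = 0: m_f ∈ {m_i−1, m_i, m_i+1} ∩ [−0, 0] = {0} → 1 state.
For l_f = 2: m_f ∈ {m_i−1, m_i, m_i+1} ∩ [−2, 2] = {-2, -1, 0} → 3 states.
Total: 4.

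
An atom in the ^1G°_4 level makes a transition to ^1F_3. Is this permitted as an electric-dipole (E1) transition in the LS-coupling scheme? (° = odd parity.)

allowed

ΔL = 0, ±1 (not L=0↔0): L: 4 → 3, ΔL = -1 — ok.
ΔJ = 0, ±1 (not J=0↔0): J: 4 → 3, ΔJ = -1 — ok.
ΔS = 0: S: 0 → 0 — ok.
Parity must change: odd → even — ok.
All four E1 rules are satisfied.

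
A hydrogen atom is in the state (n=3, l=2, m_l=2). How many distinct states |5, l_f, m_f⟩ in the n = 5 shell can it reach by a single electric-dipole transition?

4

E1 requires Δl = ±1, so l_f ∈ {1, 3}; with 0 ≤ l_f ≤ n_f−1 = 4, the allowed l_f values are {1, 3}.
For l_f = 1: m_f ∈ {m_i−1, m_i, m_i+1} ∩ [−1, 1] = {1} → 1 state.
For l_f = 3: m_f ∈ {m_i−1, m_i, m_i+1} ∩ [−3, 3] = {1, 2, 3} → 3 states.
Total: 4.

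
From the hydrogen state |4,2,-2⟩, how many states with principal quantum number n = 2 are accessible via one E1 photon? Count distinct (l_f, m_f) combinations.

1

E1 requires Δl = ±1, so l_f ∈ {1, 3}; with 0 ≤ l_f ≤ n_f−1 = 1, the allowed l_f values are {1}.
For l_f = 1: m_f ∈ {m_i−1, m_i, m_i+1} ∩ [−1, 1] = {-1} → 1 state.
Total: 1.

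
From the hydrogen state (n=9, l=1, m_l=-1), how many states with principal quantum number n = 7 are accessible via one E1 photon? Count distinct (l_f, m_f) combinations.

E1 requires Δl = ±1, so l_f ∈ {0, 2}; with 0 ≤ l_f ≤ n_f−1 = 6, the allowed l_f values are {0, 2}.
For l_f = 0: m_f ∈ {m_i−1, m_i, m_i+1} ∩ [−0, 0] = {0} → 1 state.
For l_f = 2: m_f ∈ {m_i−1, m_i, m_i+1} ∩ [−2, 2] = {-2, -1, 0} → 3 states.
Total: 4.

4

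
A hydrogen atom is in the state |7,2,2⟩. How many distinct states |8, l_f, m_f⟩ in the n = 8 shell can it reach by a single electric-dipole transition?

4

E1 requires Δl = ±1, so l_f ∈ {1, 3}; with 0 ≤ l_f ≤ n_f−1 = 7, the allowed l_f values are {1, 3}.
For l_f = 1: m_f ∈ {m_i−1, m_i, m_i+1} ∩ [−1, 1] = {1} → 1 state.
For l_f = 3: m_f ∈ {m_i−1, m_i, m_i+1} ∩ [−3, 3] = {1, 2, 3} → 3 states.
Total: 4.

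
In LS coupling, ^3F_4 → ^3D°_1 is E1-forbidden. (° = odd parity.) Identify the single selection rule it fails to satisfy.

the ΔJ = 0, ±1 rule

Initial level: S=1, L=3, J=4, parity even. Final level: S=1, L=2, J=1, parity odd.
ΔS = 0: S: 1 → 1 — ok.
Parity must change: even → odd — ok.
ΔL = 0, ±1 (not L=0↔0): L: 3 → 2, ΔL = -1 — ok.
ΔJ = 0, ±1 (not J=0↔0): J: 4 → 1, ΔJ = -3 — fails.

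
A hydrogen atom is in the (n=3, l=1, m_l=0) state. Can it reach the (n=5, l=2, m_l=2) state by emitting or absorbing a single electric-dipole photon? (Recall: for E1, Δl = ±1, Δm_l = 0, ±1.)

forbidden

Δl = 2 − 1 = +1; the E1 rule Δl = ±1 is passes.
m_l: 0 → 2 (Δm_l = +2). |Δm_l| ≤ 1 fails.
The transition is electric-dipole forbidden.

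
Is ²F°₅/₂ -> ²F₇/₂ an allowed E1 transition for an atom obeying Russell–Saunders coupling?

allowed

Reading off the term symbols: S 1/2→1/2, L 3→3, J 5/2→7/2, parity odd→even.
Parity must change: odd → even — ✓.
ΔS = 0: S: 1/2 → 1/2 — ✓.
ΔL = 0, ±1 (not L=0↔0): L: 3 → 3, ΔL = +0 — ✓.
ΔJ = 0, ±1 (not J=0↔0): J: 5/2 → 7/2, ΔJ = +1 — ✓.
All four E1 rules are satisfied.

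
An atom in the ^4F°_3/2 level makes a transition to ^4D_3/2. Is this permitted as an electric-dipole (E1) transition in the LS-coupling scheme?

allowed

Initial level: S=3/2, L=3, J=3/2, parity odd. Final level: S=3/2, L=2, J=3/2, parity even.
Parity must change: odd → even — passes.
ΔS = 0: S: 3/2 → 3/2 — passes.
ΔL = 0, ±1 (not L=0↔0): L: 3 → 2, ΔL = -1 — passes.
ΔJ = 0, ±1 (not J=0↔0): J: 3/2 → 3/2, ΔJ = +0 — passes.
All four E1 rules are satisfied.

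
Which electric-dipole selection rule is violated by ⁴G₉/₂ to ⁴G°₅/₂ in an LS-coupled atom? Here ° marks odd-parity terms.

the ΔJ = 0, ±1 rule

Reading off the term symbols: S 3/2→3/2, L 4→4, J 9/2→5/2, parity even→odd.
Parity must change: even → odd — passes.
ΔS = 0: S: 3/2 → 3/2 — passes.
ΔL = 0, ±1 (not L=0↔0): L: 4 → 4, ΔL = +0 — passes.
ΔJ = 0, ±1 (not J=0↔0): J: 9/2 → 5/2, ΔJ = -2 — fails.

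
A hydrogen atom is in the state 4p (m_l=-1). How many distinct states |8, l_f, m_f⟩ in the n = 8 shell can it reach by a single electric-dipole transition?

E1 requires Δl = ±1, so l_f ∈ {0, 2}; with 0 ≤ l_f ≤ n_f−1 = 7, the allowed l_f values are {0, 2}.
For l_f = 0: m_f ∈ {m_i−1, m_i, m_i+1} ∩ [−0, 0] = {0} → 1 state.
For l_f = 2: m_f ∈ {m_i−1, m_i, m_i+1} ∩ [−2, 2] = {-2, -1, 0} → 3 states.
Total: 4.

4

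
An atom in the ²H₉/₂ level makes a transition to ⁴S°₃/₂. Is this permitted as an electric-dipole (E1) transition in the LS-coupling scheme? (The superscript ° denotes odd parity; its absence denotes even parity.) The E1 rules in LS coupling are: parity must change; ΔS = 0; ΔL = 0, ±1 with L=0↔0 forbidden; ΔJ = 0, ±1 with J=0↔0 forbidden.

Initial level: S=1/2, L=5, J=9/2, parity even. Final level: S=3/2, L=0, J=3/2, parity odd.
Parity must change: even → odd — passes.
ΔS = 0: S: 1/2 → 3/2 — fails.
ΔL = 0, ±1 (not L=0↔0): L: 5 → 0, ΔL = -5 — fails.
ΔJ = 0, ±1 (not J=0↔0): J: 9/2 → 3/2, ΔJ = -3 — fails.
Rule(s) violated: ΔS, ΔL, ΔJ.

forbidden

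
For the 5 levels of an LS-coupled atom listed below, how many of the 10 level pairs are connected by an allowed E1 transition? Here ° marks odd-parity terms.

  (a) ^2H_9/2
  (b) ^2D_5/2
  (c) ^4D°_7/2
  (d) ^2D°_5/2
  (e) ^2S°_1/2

1

(a)–(b): forbidden (parity, ΔL, ΔJ).
(a)–(c): forbidden (ΔS, ΔL).
(a)–(d): forbidden (ΔL, ΔJ).
(a)–(e): forbidden (ΔL, ΔJ).
(b)–(c): forbidden (ΔS).
(b)–(d): allowed.
(b)–(e): forbidden (ΔL, ΔJ).
(c)–(d): forbidden (parity, ΔS).
(c)–(e): forbidden (parity, ΔS, ΔL, ΔJ).
(d)–(e): forbidden (parity, ΔL, ΔJ).
Allowed pairs: 1 of 10.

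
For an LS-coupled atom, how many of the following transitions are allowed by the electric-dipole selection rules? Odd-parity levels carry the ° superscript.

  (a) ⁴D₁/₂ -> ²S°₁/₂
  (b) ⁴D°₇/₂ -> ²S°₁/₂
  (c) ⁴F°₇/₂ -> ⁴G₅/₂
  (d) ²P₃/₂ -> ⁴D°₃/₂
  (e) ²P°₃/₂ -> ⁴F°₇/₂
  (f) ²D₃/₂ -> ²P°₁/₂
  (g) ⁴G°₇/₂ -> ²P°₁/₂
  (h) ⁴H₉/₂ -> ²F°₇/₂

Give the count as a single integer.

(a) forbidden (ΔS, ΔL fail)
(b) forbidden (parity, ΔS, ΔL, ΔJ fail)
(c) allowed
(d) forbidden (ΔS fails)
(e) forbidden (parity, ΔS, ΔL, ΔJ fail)
(f) allowed
(g) forbidden (parity, ΔS, ΔL, ΔJ fail)
(h) forbidden (ΔS, ΔL fail)
Total allowed: 2 of 8.

2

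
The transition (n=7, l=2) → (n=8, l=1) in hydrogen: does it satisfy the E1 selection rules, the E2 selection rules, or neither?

Δl = 1 − 2 = -1; l_i + l_f = 3.
E1 (Δl = ±1): satisfied.
E2 (Δl = 0,±2, l_i+l_f ≥ 2): not satisfied.

E1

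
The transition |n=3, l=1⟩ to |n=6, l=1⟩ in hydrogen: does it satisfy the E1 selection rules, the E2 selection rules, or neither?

E2

Δl = 1 − 1 = +0; l_i + l_f = 2.
E1 (Δl = ±1): not satisfied.
E2 (Δl = 0,±2, l_i+l_f ≥ 2): satisfied.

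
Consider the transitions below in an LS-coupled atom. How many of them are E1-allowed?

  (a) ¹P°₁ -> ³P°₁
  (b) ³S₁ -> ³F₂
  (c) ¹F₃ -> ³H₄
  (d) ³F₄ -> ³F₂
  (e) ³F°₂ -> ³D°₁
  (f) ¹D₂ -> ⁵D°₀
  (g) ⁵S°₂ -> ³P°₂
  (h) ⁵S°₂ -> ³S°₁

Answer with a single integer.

(a) forbidden (parity, ΔS fail)
(b) forbidden (parity, ΔL fail)
(c) forbidden (parity, ΔS, ΔL fail)
(d) forbidden (parity, ΔJ fail)
(e) forbidden (parity fails)
(f) forbidden (ΔS, ΔJ fail)
(g) forbidden (parity, ΔS fail)
(h) forbidden (parity, ΔS, ΔL fail)
Total allowed: 0 of 8.

0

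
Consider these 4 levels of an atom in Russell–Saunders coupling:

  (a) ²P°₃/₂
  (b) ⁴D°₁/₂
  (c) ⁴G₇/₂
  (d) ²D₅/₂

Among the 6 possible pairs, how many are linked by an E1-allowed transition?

1

(a)–(b): forbidden (parity, ΔS).
(a)–(c): forbidden (ΔS, ΔL, ΔJ).
(a)–(d): allowed.
(b)–(c): forbidden (ΔL, ΔJ).
(b)–(d): forbidden (ΔS, ΔJ).
(c)–(d): forbidden (parity, ΔS, ΔL).
Allowed pairs: 1 of 6.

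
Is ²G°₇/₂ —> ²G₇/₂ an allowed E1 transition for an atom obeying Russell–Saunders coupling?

allowed

Reading off the term symbols: S 1/2→1/2, L 4→4, J 7/2→7/2, parity odd→even.
Parity must change: odd → even — passes.
ΔS = 0: S: 1/2 → 1/2 — passes.
ΔL = 0, ±1 (not L=0↔0): L: 4 → 4, ΔL = +0 — passes.
ΔJ = 0, ±1 (not J=0↔0): J: 7/2 → 7/2, ΔJ = +0 — passes.
All four E1 rules are satisfied.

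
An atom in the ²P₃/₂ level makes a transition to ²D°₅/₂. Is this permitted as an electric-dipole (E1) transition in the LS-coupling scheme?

Parity must change: even → odd — satisfied.
ΔS = 0: S: 1/2 → 1/2 — satisfied.
ΔL = 0, ±1 (not L=0↔0): L: 1 → 2, ΔL = +1 — satisfied.
ΔJ = 0, ±1 (not J=0↔0): J: 3/2 → 5/2, ΔJ = +1 — satisfied.
All four E1 rules are satisfied.

allowed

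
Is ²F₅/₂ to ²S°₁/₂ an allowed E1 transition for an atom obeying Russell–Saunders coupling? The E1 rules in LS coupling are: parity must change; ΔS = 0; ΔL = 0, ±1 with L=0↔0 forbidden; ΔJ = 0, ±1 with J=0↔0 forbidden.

forbidden

Parity must change: even → odd — ✓.
ΔS = 0: S: 1/2 → 1/2 — ✓.
ΔL = 0, ±1 (not L=0↔0): L: 3 → 0, ΔL = -3 — ✗.
ΔJ = 0, ±1 (not J=0↔0): J: 5/2 → 1/2, ΔJ = -2 — ✗.
Rule(s) violated: ΔL, ΔJ.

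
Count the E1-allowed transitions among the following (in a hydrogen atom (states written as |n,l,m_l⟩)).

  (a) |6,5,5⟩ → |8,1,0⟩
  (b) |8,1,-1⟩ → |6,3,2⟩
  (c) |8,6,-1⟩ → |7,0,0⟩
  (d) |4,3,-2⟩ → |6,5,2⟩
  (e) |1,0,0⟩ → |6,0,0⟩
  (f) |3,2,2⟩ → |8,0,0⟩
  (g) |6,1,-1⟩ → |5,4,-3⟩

0

(a) forbidden — Δl = -4 (E1 requires Δl = ±1); Δm_l = -5 (E1 requires Δm_l = 0, ±1)
(b) forbidden — Δl = +2 (E1 requires Δl = ±1); Δm_l = +3 (E1 requires Δm_l = 0, ±1)
(c) forbidden — Δl = -6 (E1 requires Δl = ±1)
(d) forbidden — Δl = +2 (E1 requires Δl = ±1); Δm_l = +4 (E1 requires Δm_l = 0, ±1)
(e) forbidden — Δl = +0 (E1 requires Δl = ±1)
(f) forbidden — Δl = -2 (E1 requires Δl = ±1); Δm_l = -2 (E1 requires Δm_l = 0, ±1)
(g) forbidden — Δl = +3 (E1 requires Δl = ±1); Δm_l = -2 (E1 requires Δm_l = 0, ±1)
Total allowed: 0 of 7.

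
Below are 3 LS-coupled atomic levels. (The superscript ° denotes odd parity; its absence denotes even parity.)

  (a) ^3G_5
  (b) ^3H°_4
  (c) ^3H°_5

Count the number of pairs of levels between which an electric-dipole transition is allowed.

(a)–(b): allowed.
(a)–(c): allowed.
(b)–(c): forbidden (parity).
Allowed pairs: 2 of 3.

2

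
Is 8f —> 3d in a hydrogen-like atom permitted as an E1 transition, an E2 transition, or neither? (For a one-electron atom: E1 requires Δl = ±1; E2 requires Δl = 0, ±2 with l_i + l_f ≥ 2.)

E1

Δl = 2 − 3 = -1; l_i + l_f = 5.
E1 (Δl = ±1): satisfied.
E2 (Δl = 0,±2, l_i+l_f ≥ 2): not satisfied.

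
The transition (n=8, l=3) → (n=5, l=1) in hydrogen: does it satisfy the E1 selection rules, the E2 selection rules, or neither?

Δl = 1 − 3 = -2; l_i + l_f = 4.
E1 (Δl = ±1): not satisfied.
E2 (Δl = 0,±2, l_i+l_f ≥ 2): satisfied.

E2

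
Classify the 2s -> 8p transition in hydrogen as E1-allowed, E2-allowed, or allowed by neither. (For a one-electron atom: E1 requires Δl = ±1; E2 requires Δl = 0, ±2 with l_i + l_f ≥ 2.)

Δl = 1 − 0 = +1; l_i + l_f = 1.
E1 (Δl = ±1): satisfied.
E2 (Δl = 0,±2, l_i+l_f ≥ 2): not satisfied.

E1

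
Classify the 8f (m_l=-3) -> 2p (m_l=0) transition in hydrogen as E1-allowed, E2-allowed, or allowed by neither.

Δl = 1 − 3 = -2; l_i + l_f = 4.
Δm_l = +3.
E1 (Δl = ±1, |Δm_l| ≤ 1): not satisfied.
E2 (Δl = 0,±2, l_i+l_f ≥ 2, |Δm_l| ≤ 2): not satisfied.

neither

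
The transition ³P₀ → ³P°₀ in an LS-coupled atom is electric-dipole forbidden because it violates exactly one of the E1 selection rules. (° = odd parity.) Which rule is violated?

the J=0 ↔ J=0 exclusion

Parity must change: even → odd — ✓.
ΔS = 0: S: 1 → 1 — ✓.
ΔL = 0, ±1 (not L=0↔0): L: 1 → 1, ΔL = +0 — ✓.
ΔJ = 0, ±1 (not J=0↔0): J: 0 → 0, ΔJ = +0 — ✗.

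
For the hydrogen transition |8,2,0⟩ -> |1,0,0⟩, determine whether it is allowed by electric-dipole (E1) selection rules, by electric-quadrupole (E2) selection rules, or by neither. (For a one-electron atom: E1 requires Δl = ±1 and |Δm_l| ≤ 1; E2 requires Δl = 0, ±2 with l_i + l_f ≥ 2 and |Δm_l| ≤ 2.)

E2

Δl = 0 − 2 = -2; l_i + l_f = 2.
Δm_l = +0.
E1 (Δl = ±1, |Δm_l| ≤ 1): not satisfied.
E2 (Δl = 0,±2, l_i+l_f ≥ 2, |Δm_l| ≤ 2): satisfied.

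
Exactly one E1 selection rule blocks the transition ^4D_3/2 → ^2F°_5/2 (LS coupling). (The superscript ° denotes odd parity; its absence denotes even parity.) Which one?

the ΔS = 0 rule

Reading off the term symbols: S 3/2→1/2, L 2→3, J 3/2→5/2, parity even→odd.
Parity must change: even → odd — ✓.
ΔS = 0: S: 3/2 → 1/2 — ✗.
ΔL = 0, ±1 (not L=0↔0): L: 2 → 3, ΔL = +1 — ✓.
ΔJ = 0, ±1 (not J=0↔0): J: 3/2 → 5/2, ΔJ = +1 — ✓.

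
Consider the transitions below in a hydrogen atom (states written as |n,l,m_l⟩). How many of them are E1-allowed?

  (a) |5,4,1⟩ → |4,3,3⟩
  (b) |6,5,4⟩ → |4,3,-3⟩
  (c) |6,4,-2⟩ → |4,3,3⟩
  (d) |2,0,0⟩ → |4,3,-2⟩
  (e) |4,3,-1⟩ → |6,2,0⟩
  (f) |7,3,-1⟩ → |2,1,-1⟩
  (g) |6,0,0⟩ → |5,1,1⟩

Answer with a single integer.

2

(a) forbidden — Δm_l = +2 (E1 requires Δm_l = 0, ±1)
(b) forbidden — Δl = -2 (E1 requires Δl = ±1); Δm_l = -7 (E1 requires Δm_l = 0, ±1)
(c) forbidden — Δm_l = +5 (E1 requires Δm_l = 0, ±1)
(d) forbidden — Δl = +3 (E1 requires Δl = ±1); Δm_l = -2 (E1 requires Δm_l = 0, ±1)
(e) allowed
(f) forbidden — Δl = -2 (E1 requires Δl = ±1)
(g) allowed
Total allowed: 2 of 7.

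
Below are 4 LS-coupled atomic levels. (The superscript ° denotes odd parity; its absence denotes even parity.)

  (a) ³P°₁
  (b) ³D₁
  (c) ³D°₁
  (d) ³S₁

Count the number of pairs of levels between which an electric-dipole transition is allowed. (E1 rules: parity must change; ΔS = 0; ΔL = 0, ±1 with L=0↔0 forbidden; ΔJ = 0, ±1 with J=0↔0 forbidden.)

(a)–(b): allowed.
(a)–(c): forbidden (parity).
(a)–(d): allowed.
(b)–(c): allowed.
(b)–(d): forbidden (parity, ΔL).
(c)–(d): forbidden (ΔL).
Allowed pairs: 3 of 6.

3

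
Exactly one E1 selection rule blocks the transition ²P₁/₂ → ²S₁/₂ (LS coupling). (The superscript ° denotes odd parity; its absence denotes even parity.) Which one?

parity

Parity must change: even → even — fails.
ΔS = 0: S: 1/2 → 1/2 — ok.
ΔL = 0, ±1 (not L=0↔0): L: 1 → 0, ΔL = -1 — ok.
ΔJ = 0, ±1 (not J=0↔0): J: 1/2 → 1/2, ΔJ = +0 — ok.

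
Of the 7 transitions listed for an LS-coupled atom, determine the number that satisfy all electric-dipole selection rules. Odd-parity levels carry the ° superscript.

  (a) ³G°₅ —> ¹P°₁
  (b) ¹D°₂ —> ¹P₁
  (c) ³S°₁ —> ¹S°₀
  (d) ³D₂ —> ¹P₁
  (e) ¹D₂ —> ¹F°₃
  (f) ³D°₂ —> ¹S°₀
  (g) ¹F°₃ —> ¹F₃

3

(a) forbidden (parity, ΔS, ΔL, ΔJ fail)
(b) allowed
(c) forbidden (parity, ΔS, ΔL fail)
(d) forbidden (parity, ΔS fail)
(e) allowed
(f) forbidden (parity, ΔS, ΔL, ΔJ fail)
(g) allowed
Total allowed: 3 of 7.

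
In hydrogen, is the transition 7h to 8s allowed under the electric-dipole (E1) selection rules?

Initial l = 5, final l = 0, so Δl = -5. E1 requires Δl = ±1: violated.
The transition is electric-dipole forbidden.

forbidden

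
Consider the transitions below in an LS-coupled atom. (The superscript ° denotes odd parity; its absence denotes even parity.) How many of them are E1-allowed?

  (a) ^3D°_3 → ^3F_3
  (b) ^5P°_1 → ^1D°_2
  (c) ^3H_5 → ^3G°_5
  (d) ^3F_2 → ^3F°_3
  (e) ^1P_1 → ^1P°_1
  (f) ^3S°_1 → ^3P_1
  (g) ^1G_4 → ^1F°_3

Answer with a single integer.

(a) allowed
(b) forbidden (parity, ΔS fail)
(c) allowed
(d) allowed
(e) allowed
(f) allowed
(g) allowed
Total allowed: 6 of 7.

6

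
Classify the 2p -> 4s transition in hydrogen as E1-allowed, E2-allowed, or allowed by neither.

Δl = 0 − 1 = -1; l_i + l_f = 1.
E1 (Δl = ±1): satisfied.
E2 (Δl = 0,±2, l_i+l_f ≥ 2): not satisfied.

E1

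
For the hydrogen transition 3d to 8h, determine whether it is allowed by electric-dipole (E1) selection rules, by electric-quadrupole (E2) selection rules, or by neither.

Δl = 5 − 2 = +3; l_i + l_f = 7.
E1 (Δl = ±1): not satisfied.
E2 (Δl = 0,±2, l_i+l_f ≥ 2): not satisfied.

neither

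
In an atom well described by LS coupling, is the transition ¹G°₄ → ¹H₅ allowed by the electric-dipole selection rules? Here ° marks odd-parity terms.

allowed

Parity must change: odd → even — ✓.
ΔS = 0: S: 0 → 0 — ✓.
ΔL = 0, ±1 (not L=0↔0): L: 4 → 5, ΔL = +1 — ✓.
ΔJ = 0, ±1 (not J=0↔0): J: 4 → 5, ΔJ = +1 — ✓.
All four E1 rules are satisfied.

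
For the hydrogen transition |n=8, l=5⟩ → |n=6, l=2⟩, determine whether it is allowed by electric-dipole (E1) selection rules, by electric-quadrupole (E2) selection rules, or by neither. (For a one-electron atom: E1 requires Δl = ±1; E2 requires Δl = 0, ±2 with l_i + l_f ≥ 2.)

neither

Δl = 2 − 5 = -3; l_i + l_f = 7.
E1 (Δl = ±1): not satisfied.
E2 (Δl = 0,±2, l_i+l_f ≥ 2): not satisfied.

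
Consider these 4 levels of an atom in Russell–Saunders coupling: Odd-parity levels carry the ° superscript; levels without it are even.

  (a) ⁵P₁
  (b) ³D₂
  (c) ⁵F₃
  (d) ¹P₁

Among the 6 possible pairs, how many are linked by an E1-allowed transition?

(a)–(b): forbidden (parity, ΔS).
(a)–(c): forbidden (parity, ΔL, ΔJ).
(a)–(d): forbidden (parity, ΔS).
(b)–(c): forbidden (parity, ΔS).
(b)–(d): forbidden (parity, ΔS).
(c)–(d): forbidden (parity, ΔS, ΔL, ΔJ).
Allowed pairs: 0 of 6.

0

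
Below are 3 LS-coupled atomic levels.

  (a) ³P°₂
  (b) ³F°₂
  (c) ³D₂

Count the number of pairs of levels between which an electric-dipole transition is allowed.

2

(a)–(b): forbidden (parity, ΔL).
(a)–(c): allowed.
(b)–(c): allowed.
Allowed pairs: 2 of 3.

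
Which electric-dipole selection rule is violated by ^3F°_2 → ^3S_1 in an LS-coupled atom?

the ΔL = 0, ±1 rule

Reading off the term symbols: S 1→1, L 3→0, J 2→1, parity odd→even.
Parity must change: odd → even — satisfied.
ΔS = 0: S: 1 → 1 — satisfied.
ΔL = 0, ±1 (not L=0↔0): L: 3 → 0, ΔL = -3 — violated.
ΔJ = 0, ±1 (not J=0↔0): J: 2 → 1, ΔJ = -1 — satisfied.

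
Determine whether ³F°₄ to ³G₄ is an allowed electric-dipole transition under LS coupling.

allowed

Reading off the term symbols: S 1→1, L 3→4, J 4→4, parity odd→even.
ΔS = 0: S: 1 → 1 — ok.
Parity must change: odd → even — ok.
ΔJ = 0, ±1 (not J=0↔0): J: 4 → 4, ΔJ = +0 — ok.
ΔL = 0, ±1 (not L=0↔0): L: 3 → 4, ΔL = +1 — ok.
All four E1 rules are satisfied.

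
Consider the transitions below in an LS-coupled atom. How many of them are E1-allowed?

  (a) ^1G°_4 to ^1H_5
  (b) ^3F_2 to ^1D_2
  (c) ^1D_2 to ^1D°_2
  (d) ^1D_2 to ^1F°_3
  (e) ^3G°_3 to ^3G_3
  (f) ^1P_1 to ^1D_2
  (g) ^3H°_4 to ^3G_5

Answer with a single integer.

(a) allowed
(b) forbidden (parity, ΔS fail)
(c) allowed
(d) allowed
(e) allowed
(f) forbidden (parity fails)
(g) allowed
Total allowed: 5 of 7.

5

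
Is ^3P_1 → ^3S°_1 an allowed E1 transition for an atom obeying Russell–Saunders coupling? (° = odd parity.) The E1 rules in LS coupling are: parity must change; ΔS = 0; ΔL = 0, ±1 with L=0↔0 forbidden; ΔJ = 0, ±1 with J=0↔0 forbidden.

allowed

Initial level: S=1, L=1, J=1, parity even. Final level: S=1, L=0, J=1, parity odd.
Parity must change: even → odd — passes.
ΔS = 0: S: 1 → 1 — passes.
ΔL = 0, ±1 (not L=0↔0): L: 1 → 0, ΔL = -1 — passes.
ΔJ = 0, ±1 (not J=0↔0): J: 1 → 1, ΔJ = +0 — passes.
All four E1 rules are satisfied.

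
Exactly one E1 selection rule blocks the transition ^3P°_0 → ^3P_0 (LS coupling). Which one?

Parity must change: odd → even — ✓.
ΔS = 0: S: 1 → 1 — ✓.
ΔL = 0, ±1 (not L=0↔0): L: 1 → 1, ΔL = +0 — ✓.
ΔJ = 0, ±1 (not J=0↔0): J: 0 → 0, ΔJ = +0 — ✗.

the J=0 ↔ J=0 exclusion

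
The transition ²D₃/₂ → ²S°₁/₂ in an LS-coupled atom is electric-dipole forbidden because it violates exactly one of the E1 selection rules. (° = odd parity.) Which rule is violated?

Reading off the term symbols: S 1/2→1/2, L 2→0, J 3/2→1/2, parity even→odd.
Parity must change: even → odd — ✓.
ΔS = 0: S: 1/2 → 1/2 — ✓.
ΔL = 0, ±1 (not L=0↔0): L: 2 → 0, ΔL = -2 — ✗.
ΔJ = 0, ±1 (not J=0↔0): J: 3/2 → 1/2, ΔJ = -1 — ✓.

the ΔL = 0, ±1 rule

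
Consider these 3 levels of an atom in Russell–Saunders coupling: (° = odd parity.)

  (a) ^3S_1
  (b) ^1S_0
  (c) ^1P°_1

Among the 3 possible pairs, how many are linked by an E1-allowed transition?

1

(a)–(b): forbidden (parity, ΔS, ΔL).
(a)–(c): forbidden (ΔS).
(b)–(c): allowed.
Allowed pairs: 1 of 3.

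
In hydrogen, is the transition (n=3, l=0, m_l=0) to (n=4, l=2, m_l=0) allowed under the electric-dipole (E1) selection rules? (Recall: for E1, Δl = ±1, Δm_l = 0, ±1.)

forbidden

Initial l = 0, final l = 2, so Δl = +2. E1 requires Δl = ±1: fails.
m_l: 0 → 0 (Δm_l = +0). |Δm_l| ≤ 1 ok.
The transition is electric-dipole forbidden.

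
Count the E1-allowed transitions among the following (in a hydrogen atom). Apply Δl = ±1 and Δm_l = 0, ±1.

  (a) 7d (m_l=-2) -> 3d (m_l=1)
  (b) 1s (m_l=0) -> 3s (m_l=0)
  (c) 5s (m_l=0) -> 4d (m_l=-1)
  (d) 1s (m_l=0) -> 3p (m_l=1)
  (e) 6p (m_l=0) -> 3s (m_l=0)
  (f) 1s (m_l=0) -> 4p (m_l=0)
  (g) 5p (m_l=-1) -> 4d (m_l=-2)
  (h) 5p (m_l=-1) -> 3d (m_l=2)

(a) forbidden — Δl = +0 (E1 requires Δl = ±1); Δm_l = +3 (E1 requires Δm_l = 0, ±1)
(b) forbidden — Δl = +0 (E1 requires Δl = ±1)
(c) forbidden — Δl = +2 (E1 requires Δl = ±1)
(d) allowed
(e) allowed
(f) allowed
(g) allowed
(h) forbidden — Δm_l = +3 (E1 requires Δm_l = 0, ±1)
Total allowed: 4 of 8.

4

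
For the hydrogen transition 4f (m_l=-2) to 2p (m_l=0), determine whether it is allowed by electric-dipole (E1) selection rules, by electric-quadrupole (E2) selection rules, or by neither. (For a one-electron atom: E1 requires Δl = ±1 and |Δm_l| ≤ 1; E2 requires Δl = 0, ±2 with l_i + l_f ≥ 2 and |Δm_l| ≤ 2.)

E2

Δl = 1 − 3 = -2; l_i + l_f = 4.
Δm_l = +2.
E1 (Δl = ±1, |Δm_l| ≤ 1): not satisfied.
E2 (Δl = 0,±2, l_i+l_f ≥ 2, |Δm_l| ≤ 2): satisfied.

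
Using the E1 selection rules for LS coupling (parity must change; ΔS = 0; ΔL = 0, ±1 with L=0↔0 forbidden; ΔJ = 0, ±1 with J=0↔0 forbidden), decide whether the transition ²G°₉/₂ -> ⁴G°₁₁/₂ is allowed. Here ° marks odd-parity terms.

forbidden

Parity must change: odd → odd — violated.
ΔS = 0: S: 1/2 → 3/2 — violated.
ΔL = 0, ±1 (not L=0↔0): L: 4 → 4, ΔL = +0 — satisfied.
ΔJ = 0, ±1 (not J=0↔0): J: 9/2 → 11/2, ΔJ = +1 — satisfied.
Rule(s) violated: parity, ΔS.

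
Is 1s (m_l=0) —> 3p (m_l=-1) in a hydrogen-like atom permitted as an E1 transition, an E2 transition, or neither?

Δl = 1 − 0 = +1; l_i + l_f = 1.
Δm_l = -1.
E1 (Δl = ±1, |Δm_l| ≤ 1): satisfied.
E2 (Δl = 0,±2, l_i+l_f ≥ 2, |Δm_l| ≤ 2): not satisfied.

E1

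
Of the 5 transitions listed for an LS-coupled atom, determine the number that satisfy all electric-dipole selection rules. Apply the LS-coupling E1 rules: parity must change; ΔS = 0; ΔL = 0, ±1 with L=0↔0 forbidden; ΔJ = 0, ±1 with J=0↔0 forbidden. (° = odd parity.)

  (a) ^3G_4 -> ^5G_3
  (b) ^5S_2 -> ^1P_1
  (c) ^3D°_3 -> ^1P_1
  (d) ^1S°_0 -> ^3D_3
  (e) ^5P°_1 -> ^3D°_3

0

(a) forbidden (parity, ΔS fail)
(b) forbidden (parity, ΔS fail)
(c) forbidden (ΔS, ΔJ fail)
(d) forbidden (ΔS, ΔL, ΔJ fail)
(e) forbidden (parity, ΔS, ΔJ fail)
Total allowed: 0 of 5.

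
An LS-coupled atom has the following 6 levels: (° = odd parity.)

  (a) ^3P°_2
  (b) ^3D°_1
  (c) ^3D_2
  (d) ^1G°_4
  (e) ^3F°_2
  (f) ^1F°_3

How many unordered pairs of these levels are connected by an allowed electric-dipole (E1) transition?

3

(a)–(b): forbidden (parity).
(a)–(c): allowed.
(a)–(d): forbidden (parity, ΔS, ΔL, ΔJ).
(a)–(e): forbidden (parity, ΔL).
(a)–(f): forbidden (parity, ΔS, ΔL).
(b)–(c): allowed.
(b)–(d): forbidden (parity, ΔS, ΔL, ΔJ).
(b)–(e): forbidden (parity).
(b)–(f): forbidden (parity, ΔS, ΔJ).
(c)–(d): forbidden (ΔS, ΔL, ΔJ).
(c)–(e): allowed.
(c)–(f): forbidden (ΔS).
(d)–(e): forbidden (parity, ΔS, ΔJ).
(d)–(f): forbidden (parity).
(e)–(f): forbidden (parity, ΔS).
Allowed pairs: 3 of 15.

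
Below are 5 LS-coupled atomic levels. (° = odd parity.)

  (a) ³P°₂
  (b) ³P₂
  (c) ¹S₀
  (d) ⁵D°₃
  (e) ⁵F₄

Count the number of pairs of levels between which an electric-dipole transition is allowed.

(a)–(b): allowed.
(a)–(c): forbidden (ΔS, ΔJ).
(a)–(d): forbidden (parity, ΔS).
(a)–(e): forbidden (ΔS, ΔL, ΔJ).
(b)–(c): forbidden (parity, ΔS, ΔJ).
(b)–(d): forbidden (ΔS).
(b)–(e): forbidden (parity, ΔS, ΔL, ΔJ).
(c)–(d): forbidden (ΔS, ΔL, ΔJ).
(c)–(e): forbidden (parity, ΔS, ΔL, ΔJ).
(d)–(e): allowed.
Allowed pairs: 2 of 10.

2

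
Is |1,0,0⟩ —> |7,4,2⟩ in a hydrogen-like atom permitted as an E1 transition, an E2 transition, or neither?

neither

Δl = 4 − 0 = +4; l_i + l_f = 4.
Δm_l = +2.
E1 (Δl = ±1, |Δm_l| ≤ 1): not satisfied.
E2 (Δl = 0,±2, l_i+l_f ≥ 2, |Δm_l| ≤ 2): not satisfied.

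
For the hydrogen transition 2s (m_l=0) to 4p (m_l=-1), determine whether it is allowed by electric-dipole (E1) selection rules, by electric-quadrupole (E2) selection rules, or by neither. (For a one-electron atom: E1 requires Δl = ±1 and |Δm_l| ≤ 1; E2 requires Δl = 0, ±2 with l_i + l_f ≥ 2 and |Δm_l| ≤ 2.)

Δl = 1 − 0 = +1; l_i + l_f = 1.
Δm_l = -1.
E1 (Δl = ±1, |Δm_l| ≤ 1): satisfied.
E2 (Δl = 0,±2, l_i+l_f ≥ 2, |Δm_l| ≤ 2): not satisfied.

E1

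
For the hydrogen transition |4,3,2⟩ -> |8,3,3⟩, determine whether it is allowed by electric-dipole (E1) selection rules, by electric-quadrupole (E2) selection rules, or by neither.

E2

Δl = 3 − 3 = +0; l_i + l_f = 6.
Δm_l = +1.
E1 (Δl = ±1, |Δm_l| ≤ 1): not satisfied.
E2 (Δl = 0,±2, l_i+l_f ≥ 2, |Δm_l| ≤ 2): satisfied.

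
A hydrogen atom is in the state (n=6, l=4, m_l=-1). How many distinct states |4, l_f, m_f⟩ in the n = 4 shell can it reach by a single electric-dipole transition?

3

E1 requires Δl = ±1, so l_f ∈ {3, 5}; with 0 ≤ l_f ≤ n_f−1 = 3, the allowed l_f values are {3}.
For l_f = 3: m_f ∈ {m_i−1, m_i, m_i+1} ∩ [−3, 3] = {-2, -1, 0} → 3 states.
Total: 3.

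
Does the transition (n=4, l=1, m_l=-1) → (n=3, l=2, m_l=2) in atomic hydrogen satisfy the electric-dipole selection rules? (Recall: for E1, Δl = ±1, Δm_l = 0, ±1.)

Δl = 2 − 1 = +1; the E1 rule Δl = ±1 is satisfied.
m_l: -1 → 2 (Δm_l = +3). |Δm_l| ≤ 1 violated.
The transition is electric-dipole forbidden.

forbidden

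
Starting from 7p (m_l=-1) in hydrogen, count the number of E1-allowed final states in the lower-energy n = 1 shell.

E1 requires Δl = ±1, so l_f ∈ {0, 2}; with 0 ≤ l_f ≤ n_f−1 = 0, the allowed l_f values are {0}.
For l_f = 0: m_f ∈ {m_i−1, m_i, m_i+1} ∩ [−0, 0] = {0} → 1 state.
Total: 1.

1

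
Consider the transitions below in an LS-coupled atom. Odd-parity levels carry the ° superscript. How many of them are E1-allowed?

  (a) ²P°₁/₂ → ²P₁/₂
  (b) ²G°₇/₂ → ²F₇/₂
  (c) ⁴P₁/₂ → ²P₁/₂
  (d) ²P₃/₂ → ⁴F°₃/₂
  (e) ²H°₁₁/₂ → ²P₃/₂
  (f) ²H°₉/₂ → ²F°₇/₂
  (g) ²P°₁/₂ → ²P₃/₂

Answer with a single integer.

(a) allowed
(b) allowed
(c) forbidden (parity, ΔS fail)
(d) forbidden (ΔS, ΔL fail)
(e) forbidden (ΔL, ΔJ fail)
(f) forbidden (parity, ΔL fail)
(g) allowed
Total allowed: 3 of 7.

3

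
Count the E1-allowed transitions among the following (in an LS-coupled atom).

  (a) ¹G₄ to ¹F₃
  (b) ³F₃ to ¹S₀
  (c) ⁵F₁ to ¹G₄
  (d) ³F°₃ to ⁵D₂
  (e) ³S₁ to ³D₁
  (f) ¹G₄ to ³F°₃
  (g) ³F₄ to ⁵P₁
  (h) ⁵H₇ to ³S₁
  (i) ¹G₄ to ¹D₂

0

(a) forbidden (parity fails)
(b) forbidden (parity, ΔS, ΔL, ΔJ fail)
(c) forbidden (parity, ΔS, ΔJ fail)
(d) forbidden (ΔS fails)
(e) forbidden (parity, ΔL fail)
(f) forbidden (ΔS fails)
(g) forbidden (parity, ΔS, ΔL, ΔJ fail)
(h) forbidden (parity, ΔS, ΔL, ΔJ fail)
(i) forbidden (parity, ΔL, ΔJ fail)
Total allowed: 0 of 9.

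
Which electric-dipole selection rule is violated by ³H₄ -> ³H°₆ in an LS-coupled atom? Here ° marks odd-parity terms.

the ΔJ = 0, ±1 rule

Reading off the term symbols: S 1→1, L 5→5, J 4→6, parity even→odd.
Parity must change: even → odd — ok.
ΔS = 0: S: 1 → 1 — ok.
ΔL = 0, ±1 (not L=0↔0): L: 5 → 5, ΔL = +0 — ok.
ΔJ = 0, ±1 (not J=0↔0): J: 4 → 6, ΔJ = +2 — fails.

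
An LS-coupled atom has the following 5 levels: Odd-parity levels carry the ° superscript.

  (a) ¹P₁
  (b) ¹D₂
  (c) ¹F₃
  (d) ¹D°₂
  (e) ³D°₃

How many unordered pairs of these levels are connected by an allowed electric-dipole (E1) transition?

(a)–(b): forbidden (parity).
(a)–(c): forbidden (parity, ΔL, ΔJ).
(a)–(d): allowed.
(a)–(e): forbidden (ΔS, ΔJ).
(b)–(c): forbidden (parity).
(b)–(d): allowed.
(b)–(e): forbidden (ΔS).
(c)–(d): allowed.
(c)–(e): forbidden (ΔS).
(d)–(e): forbidden (parity, ΔS).
Allowed pairs: 3 of 10.

3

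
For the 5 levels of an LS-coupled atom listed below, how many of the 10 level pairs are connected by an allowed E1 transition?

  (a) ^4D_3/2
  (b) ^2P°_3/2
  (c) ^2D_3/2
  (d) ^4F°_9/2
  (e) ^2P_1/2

(a)–(b): forbidden (ΔS).
(a)–(c): forbidden (parity, ΔS).
(a)–(d): forbidden (ΔJ).
(a)–(e): forbidden (parity, ΔS).
(b)–(c): allowed.
(b)–(d): forbidden (parity, ΔS, ΔL, ΔJ).
(b)–(e): allowed.
(c)–(d): forbidden (ΔS, ΔJ).
(c)–(e): forbidden (parity).
(d)–(e): forbidden (ΔS, ΔL, ΔJ).
Allowed pairs: 2 of 10.

2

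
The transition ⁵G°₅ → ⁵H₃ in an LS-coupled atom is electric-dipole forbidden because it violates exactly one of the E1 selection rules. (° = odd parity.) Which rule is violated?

Reading off the term symbols: S 2→2, L 4→5, J 5→3, parity odd→even.
Parity must change: odd → even — passes.
ΔS = 0: S: 2 → 2 — passes.
ΔL = 0, ±1 (not L=0↔0): L: 4 → 5, ΔL = +1 — passes.
ΔJ = 0, ±1 (not J=0↔0): J: 5 → 3, ΔJ = -2 — fails.

the ΔJ = 0, ±1 rule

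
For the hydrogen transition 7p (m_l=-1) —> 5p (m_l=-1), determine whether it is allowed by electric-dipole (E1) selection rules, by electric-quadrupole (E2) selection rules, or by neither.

Δl = 1 − 1 = +0; l_i + l_f = 2.
Δm_l = +0.
E1 (Δl = ±1, |Δm_l| ≤ 1): not satisfied.
E2 (Δl = 0,±2, l_i+l_f ≥ 2, |Δm_l| ≤ 2): satisfied.

E2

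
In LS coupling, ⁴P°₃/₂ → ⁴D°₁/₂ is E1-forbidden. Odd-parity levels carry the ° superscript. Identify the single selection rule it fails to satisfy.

parity

Parity must change: odd → odd — ✗.
ΔS = 0: S: 3/2 → 3/2 — ✓.
ΔL = 0, ±1 (not L=0↔0): L: 1 → 2, ΔL = +1 — ✓.
ΔJ = 0, ±1 (not J=0↔0): J: 3/2 → 1/2, ΔJ = -1 — ✓.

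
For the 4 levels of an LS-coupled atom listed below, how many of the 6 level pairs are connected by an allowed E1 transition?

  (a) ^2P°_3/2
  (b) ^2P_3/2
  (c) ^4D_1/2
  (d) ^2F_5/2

(a)–(b): allowed.
(a)–(c): forbidden (ΔS).
(a)–(d): forbidden (ΔL).
(b)–(c): forbidden (parity, ΔS).
(b)–(d): forbidden (parity, ΔL).
(c)–(d): forbidden (parity, ΔS, ΔJ).
Allowed pairs: 1 of 6.

1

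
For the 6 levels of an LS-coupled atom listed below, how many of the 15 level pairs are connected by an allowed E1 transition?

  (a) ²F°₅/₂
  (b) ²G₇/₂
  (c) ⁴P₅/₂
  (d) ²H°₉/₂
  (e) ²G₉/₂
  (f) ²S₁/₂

3

(a)–(b): allowed.
(a)–(c): forbidden (ΔS, ΔL).
(a)–(d): forbidden (parity, ΔL, ΔJ).
(a)–(e): forbidden (ΔJ).
(a)–(f): forbidden (ΔL, ΔJ).
(b)–(c): forbidden (parity, ΔS, ΔL).
(b)–(d): allowed.
(b)–(e): forbidden (parity).
(b)–(f): forbidden (parity, ΔL, ΔJ).
(c)–(d): forbidden (ΔS, ΔL, ΔJ).
(c)–(e): forbidden (parity, ΔS, ΔL, ΔJ).
(c)–(f): forbidden (parity, ΔS, ΔJ).
(d)–(e): allowed.
(d)–(f): forbidden (ΔL, ΔJ).
(e)–(f): forbidden (parity, ΔL, ΔJ).
Allowed pairs: 3 of 15.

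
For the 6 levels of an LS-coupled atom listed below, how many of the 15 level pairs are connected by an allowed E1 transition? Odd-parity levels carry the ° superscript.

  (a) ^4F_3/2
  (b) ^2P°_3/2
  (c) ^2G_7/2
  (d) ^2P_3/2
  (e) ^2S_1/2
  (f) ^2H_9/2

2

(a)–(b): forbidden (ΔS, ΔL).
(a)–(c): forbidden (parity, ΔS, ΔJ).
(a)–(d): forbidden (parity, ΔS, ΔL).
(a)–(e): forbidden (parity, ΔS, ΔL).
(a)–(f): forbidden (parity, ΔS, ΔL, ΔJ).
(b)–(c): forbidden (ΔL, ΔJ).
(b)–(d): allowed.
(b)–(e): allowed.
(b)–(f): forbidden (ΔL, ΔJ).
(c)–(d): forbidden (parity, ΔL, ΔJ).
(c)–(e): forbidden (parity, ΔL, ΔJ).
(c)–(f): forbidden (parity).
(d)–(e): forbidden (parity).
(d)–(f): forbidden (parity, ΔL, ΔJ).
(e)–(f): forbidden (parity, ΔL, ΔJ).
Allowed pairs: 2 of 15.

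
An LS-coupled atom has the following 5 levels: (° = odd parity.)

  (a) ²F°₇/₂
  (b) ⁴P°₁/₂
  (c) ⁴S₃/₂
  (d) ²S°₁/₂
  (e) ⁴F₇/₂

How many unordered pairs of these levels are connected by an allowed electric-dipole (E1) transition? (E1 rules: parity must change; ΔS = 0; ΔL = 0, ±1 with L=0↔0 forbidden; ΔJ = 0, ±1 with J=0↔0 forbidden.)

(a)–(b): forbidden (parity, ΔS, ΔL, ΔJ).
(a)–(c): forbidden (ΔS, ΔL, ΔJ).
(a)–(d): forbidden (parity, ΔL, ΔJ).
(a)–(e): forbidden (ΔS).
(b)–(c): allowed.
(b)–(d): forbidden (parity, ΔS).
(b)–(e): forbidden (ΔL, ΔJ).
(c)–(d): forbidden (ΔS, ΔL).
(c)–(e): forbidden (parity, ΔL, ΔJ).
(d)–(e): forbidden (ΔS, ΔL, ΔJ).
Allowed pairs: 1 of 10.

1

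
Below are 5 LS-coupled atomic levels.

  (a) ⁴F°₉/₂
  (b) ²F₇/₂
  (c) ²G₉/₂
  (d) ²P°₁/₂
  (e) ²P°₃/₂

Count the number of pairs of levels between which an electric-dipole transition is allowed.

0

(a)–(b): forbidden (ΔS).
(a)–(c): forbidden (ΔS).
(a)–(d): forbidden (parity, ΔS, ΔL, ΔJ).
(a)–(e): forbidden (parity, ΔS, ΔL, ΔJ).
(b)–(c): forbidden (parity).
(b)–(d): forbidden (ΔL, ΔJ).
(b)–(e): forbidden (ΔL, ΔJ).
(c)–(d): forbidden (ΔL, ΔJ).
(c)–(e): forbidden (ΔL, ΔJ).
(d)–(e): forbidden (parity).
Allowed pairs: 0 of 10.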